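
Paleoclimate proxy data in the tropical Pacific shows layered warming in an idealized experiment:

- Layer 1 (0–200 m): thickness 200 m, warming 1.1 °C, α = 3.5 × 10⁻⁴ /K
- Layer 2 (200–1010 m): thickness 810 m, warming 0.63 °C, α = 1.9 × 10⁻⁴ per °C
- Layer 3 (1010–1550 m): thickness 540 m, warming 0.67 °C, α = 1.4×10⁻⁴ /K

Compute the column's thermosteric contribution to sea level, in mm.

about 225 mm

Layer 1: 1.1 × 200 × 3.5×10⁻⁴ = 0.07700 m
Layer 2: 810 × 1.9×10⁻⁴ × 0.63 = 0.096957 m
Layer 3: 540 × 0.67 × 1.4×10⁻⁴ = 0.050652 m
Δh = 0.07700 + 0.096957 + 0.050652 = 0.224609 m ≈ 225 mm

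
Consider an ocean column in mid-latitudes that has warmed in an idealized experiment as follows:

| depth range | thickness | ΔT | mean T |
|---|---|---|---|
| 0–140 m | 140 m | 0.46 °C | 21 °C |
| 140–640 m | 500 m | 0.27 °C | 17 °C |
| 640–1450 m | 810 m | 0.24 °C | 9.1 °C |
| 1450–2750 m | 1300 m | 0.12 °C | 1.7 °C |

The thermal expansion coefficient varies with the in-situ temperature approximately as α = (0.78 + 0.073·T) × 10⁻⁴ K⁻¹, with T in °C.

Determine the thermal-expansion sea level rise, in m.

Layer 1: α = (0.78 + 0.073×21)×10⁻⁴ = 2.313×10⁻⁴ K⁻¹
Layer 2: α = (0.78 + 0.073×17)×10⁻⁴ = 2.021×10⁻⁴ K⁻¹
Layer 3: α = (0.78 + 0.073×9.1)×10⁻⁴ = 1.4443×10⁻⁴ K⁻¹
Layer 4: α = (0.78 + 0.073×1.7)×10⁻⁴ = 0.9041×10⁻⁴ K⁻¹
Layer 1: 2.313×10⁻⁴ × 140 × 0.46 = 0.01489572 m
140–640 m: 2.021×10⁻⁴ × 0.27 × 500 = 0.0272835 m
640–1450 m: 1.4443×10⁻⁴ × 0.24 × 810 = 0.028077192 m
0.12 × 1300 × 0.9041×10⁻⁴ = 0.01410396 m
Δh = 0.01489572 + 0.0272835 + 0.028077192 + 0.01410396 = 0.084360372 m ≈ 0.0844 m

Δh = 0.0844 m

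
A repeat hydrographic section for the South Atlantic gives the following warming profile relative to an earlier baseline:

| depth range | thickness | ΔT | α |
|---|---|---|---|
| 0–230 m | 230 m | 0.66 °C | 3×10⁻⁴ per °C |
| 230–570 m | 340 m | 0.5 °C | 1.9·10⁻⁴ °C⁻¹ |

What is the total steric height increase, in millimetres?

77.8 mm

0–230 m: 230 × 3×10⁻⁴ × 0.66 = 0.04554 m
230–570 m: 0.5 × 340 × 1.9×10⁻⁴ = 0.03230 m
Δh = 0.04554 + 0.03230 = 0.07784 m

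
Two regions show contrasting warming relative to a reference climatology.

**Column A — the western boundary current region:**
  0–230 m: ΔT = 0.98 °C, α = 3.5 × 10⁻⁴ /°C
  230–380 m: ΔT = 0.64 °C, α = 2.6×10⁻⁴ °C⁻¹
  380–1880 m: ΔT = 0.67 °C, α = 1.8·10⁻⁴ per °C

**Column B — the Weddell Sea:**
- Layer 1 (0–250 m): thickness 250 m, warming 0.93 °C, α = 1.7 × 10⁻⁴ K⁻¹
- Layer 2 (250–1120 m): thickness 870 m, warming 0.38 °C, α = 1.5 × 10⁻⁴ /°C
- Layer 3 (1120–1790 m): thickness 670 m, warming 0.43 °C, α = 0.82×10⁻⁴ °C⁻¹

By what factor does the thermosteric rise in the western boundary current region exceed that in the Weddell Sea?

A 0–230 m: 3.5×10⁻⁴ × 0.98 × 230 = 0.07889 m
A Layer 2: 2.6×10⁻⁴ × 150 × 0.64 = 0.02496 m
A 380–1880 m: 0.67 × 1.8×10⁻⁴ × 1500 = 0.18090 m
A total: 0.28475 m
B 250 × 1.7×10⁻⁴ × 0.93 = 0.039525 m
B 250–1120 m: 1.5×10⁻⁴ × 0.38 × 870 = 0.04959 m
B 0.82×10⁻⁴ × 0.43 × 670 = 0.0236242 m
B total: 0.1127392 m
Ratio: 0.28475 / 0.1127392 ≈ 2.526

≈ 2.53×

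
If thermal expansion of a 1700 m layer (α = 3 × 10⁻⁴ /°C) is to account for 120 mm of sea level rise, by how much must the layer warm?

about 0.24 K

ΔT = Δh/(αH) = 0.12 / (3×10⁻⁴ × 1700) ≈ 0.2353 K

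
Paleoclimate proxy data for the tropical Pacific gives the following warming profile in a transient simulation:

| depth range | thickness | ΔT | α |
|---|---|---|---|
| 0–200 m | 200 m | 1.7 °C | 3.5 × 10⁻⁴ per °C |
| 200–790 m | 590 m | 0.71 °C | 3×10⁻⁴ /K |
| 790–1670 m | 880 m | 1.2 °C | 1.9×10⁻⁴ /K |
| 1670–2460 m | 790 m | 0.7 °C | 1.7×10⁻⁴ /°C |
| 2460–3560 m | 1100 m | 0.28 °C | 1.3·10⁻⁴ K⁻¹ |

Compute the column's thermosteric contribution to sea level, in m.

Δh ≈ 0.579 m

Layer 1: 3.5×10⁻⁴ × 1.7 × 200 = 0.11900 m
3×10⁻⁴ × 0.71 × 590 = 0.12567 m
790–1670 m: 1.9×10⁻⁴ × 880 × 1.2 = 0.20064 m
1670–2460 m: 0.7 × 790 × 1.7×10⁻⁴ = 0.09401 m
Layer 5: 1100 × 1.3×10⁻⁴ × 0.28 = 0.04004 m
Δh = 0.11900 + 0.12567 + 0.20064 + 0.09401 + 0.04004 = 0.57936 m ≈ 0.579 m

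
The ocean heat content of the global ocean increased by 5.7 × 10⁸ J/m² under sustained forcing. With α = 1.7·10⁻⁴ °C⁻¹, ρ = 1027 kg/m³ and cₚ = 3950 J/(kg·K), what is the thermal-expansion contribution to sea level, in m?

Δh = αQ/(ρcₚ) = 1.7×10⁻⁴ × 5.7×10⁸ / (1027 × 3950) ≈ 0.023887 m

0.0239 m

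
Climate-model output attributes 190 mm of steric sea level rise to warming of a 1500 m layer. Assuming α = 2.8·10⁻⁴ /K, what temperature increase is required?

0.452 K

ΔT = Δh/(αH) = 0.19 / (2.8×10⁻⁴ × 1500) ≈ 0.4524 K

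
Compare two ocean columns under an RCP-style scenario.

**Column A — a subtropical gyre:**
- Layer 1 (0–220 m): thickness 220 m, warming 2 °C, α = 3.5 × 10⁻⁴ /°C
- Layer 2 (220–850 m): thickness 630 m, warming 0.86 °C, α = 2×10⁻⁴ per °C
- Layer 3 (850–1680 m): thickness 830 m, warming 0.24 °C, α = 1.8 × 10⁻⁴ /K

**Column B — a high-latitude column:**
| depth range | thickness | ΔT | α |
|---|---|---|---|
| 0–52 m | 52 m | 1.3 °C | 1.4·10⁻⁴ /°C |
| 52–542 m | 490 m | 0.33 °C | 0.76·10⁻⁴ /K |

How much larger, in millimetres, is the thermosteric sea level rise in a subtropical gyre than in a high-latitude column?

280 mm larger

A Layer 1: 2 × 220 × 3.5×10⁻⁴ = 0.15400 m
A Layer 2: 0.86 × 2×10⁻⁴ × 630 = 0.10836 m
A 0.24 × 830 × 1.8×10⁻⁴ = 0.035856 m
A total: 0.298216 m
B 1.3 × 1.4×10⁻⁴ × 52 = 0.009464 m
B Layer 2: 490 × 0.76×10⁻⁴ × 0.33 = 0.0122892 m
B total: 0.0217532 m
Difference: 0.298216 − 0.0217532 = 0.2764628 m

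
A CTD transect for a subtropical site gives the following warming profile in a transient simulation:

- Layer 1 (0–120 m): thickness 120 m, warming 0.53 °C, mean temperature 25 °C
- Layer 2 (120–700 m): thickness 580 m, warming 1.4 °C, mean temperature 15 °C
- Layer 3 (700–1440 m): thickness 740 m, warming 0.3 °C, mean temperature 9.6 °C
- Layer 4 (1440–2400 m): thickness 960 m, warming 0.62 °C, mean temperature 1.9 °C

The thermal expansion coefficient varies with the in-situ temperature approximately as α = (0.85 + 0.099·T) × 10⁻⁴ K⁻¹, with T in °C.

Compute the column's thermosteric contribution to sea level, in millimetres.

Layer 1: α = (0.85 + 0.099×25)×10⁻⁴ = 3.325×10⁻⁴ K⁻¹
Layer 2: α = (0.85 + 0.099×15)×10⁻⁴ = 2.335×10⁻⁴ K⁻¹
Layer 3: α = (0.85 + 0.099×9.6)×10⁻⁴ = 1.8004×10⁻⁴ K⁻¹
Layer 4: α = (0.85 + 0.099×1.9)×10⁻⁴ = 1.0381×10⁻⁴ K⁻¹
0–120 m: 120 × 0.53 × 3.325×10⁻⁴ = 0.021147 m
2.335×10⁻⁴ × 580 × 1.4 = 0.189602 m
Layer 3: 0.3 × 740 × 1.8004×10⁻⁴ = 0.03996888 m
Layer 4: 1.0381×10⁻⁴ × 0.62 × 960 = 0.061787712 m
Δh = 0.021147 + 0.189602 + 0.03996888 + 0.061787712 = 0.312505592 m

Δh = 313 mm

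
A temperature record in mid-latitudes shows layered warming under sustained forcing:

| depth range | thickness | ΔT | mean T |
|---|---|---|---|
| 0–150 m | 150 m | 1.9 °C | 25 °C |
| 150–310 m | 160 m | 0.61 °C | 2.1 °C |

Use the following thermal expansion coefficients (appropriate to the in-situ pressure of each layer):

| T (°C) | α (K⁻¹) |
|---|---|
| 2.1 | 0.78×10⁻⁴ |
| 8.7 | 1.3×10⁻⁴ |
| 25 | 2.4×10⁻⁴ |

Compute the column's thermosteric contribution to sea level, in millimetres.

Layer 1 at 25 °C → α = 2.4×10⁻⁴ K⁻¹
Layer 2 at 2.1 °C → α = 0.78×10⁻⁴ K⁻¹
Layer 1: 150 × 2.4×10⁻⁴ × 1.9 = 0.06840 m
150–310 m: 0.61 × 160 × 0.78×10⁻⁴ = 0.0076128 m
Δh = 0.06840 + 0.0076128 = 0.0760128 m ≈ 76.0 mm

76.0 mm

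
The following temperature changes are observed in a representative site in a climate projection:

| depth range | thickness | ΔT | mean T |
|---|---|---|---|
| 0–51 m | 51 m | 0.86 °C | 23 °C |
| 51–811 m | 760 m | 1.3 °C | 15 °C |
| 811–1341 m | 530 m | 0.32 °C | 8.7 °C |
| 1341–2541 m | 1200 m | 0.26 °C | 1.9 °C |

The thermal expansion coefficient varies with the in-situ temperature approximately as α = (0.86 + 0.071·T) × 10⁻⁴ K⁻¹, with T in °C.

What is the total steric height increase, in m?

Δh = 0.26 m

Layer 1: α = (0.86 + 0.071×23)×10⁻⁴ = 2.493×10⁻⁴ K⁻¹
Layer 2: α = (0.86 + 0.071×15)×10⁻⁴ = 1.925×10⁻⁴ K⁻¹
Layer 3: α = (0.86 + 0.071×8.7)×10⁻⁴ = 1.4777×10⁻⁴ K⁻¹
Layer 4: α = (0.86 + 0.071×1.9)×10⁻⁴ = 0.9949×10⁻⁴ K⁻¹
0–51 m: 51 × 0.86 × 2.493×10⁻⁴ = 0.010934298 m
1.3 × 760 × 1.925×10⁻⁴ = 0.19019 m
Layer 3: 530 × 1.4777×10⁻⁴ × 0.32 = 0.025061792 m
1200 × 0.26 × 0.9949×10⁻⁴ = 0.03104088 m
Δh = 0.010934298 + 0.19019 + 0.025061792 + 0.03104088 = 0.25722697 m ≈ 0.26 m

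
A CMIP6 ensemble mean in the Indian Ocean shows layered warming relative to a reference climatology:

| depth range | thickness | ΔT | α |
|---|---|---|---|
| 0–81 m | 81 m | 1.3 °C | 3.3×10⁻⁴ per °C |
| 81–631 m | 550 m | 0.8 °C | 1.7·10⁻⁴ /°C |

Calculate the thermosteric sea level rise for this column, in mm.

0–81 m: 81 × 1.3 × 3.3×10⁻⁴ = 0.034749 m
81–631 m: 0.8 × 550 × 1.7×10⁻⁴ = 0.07480 m
Δh = 0.034749 + 0.07480 = 0.109549 m

Δh ≈ 110 mm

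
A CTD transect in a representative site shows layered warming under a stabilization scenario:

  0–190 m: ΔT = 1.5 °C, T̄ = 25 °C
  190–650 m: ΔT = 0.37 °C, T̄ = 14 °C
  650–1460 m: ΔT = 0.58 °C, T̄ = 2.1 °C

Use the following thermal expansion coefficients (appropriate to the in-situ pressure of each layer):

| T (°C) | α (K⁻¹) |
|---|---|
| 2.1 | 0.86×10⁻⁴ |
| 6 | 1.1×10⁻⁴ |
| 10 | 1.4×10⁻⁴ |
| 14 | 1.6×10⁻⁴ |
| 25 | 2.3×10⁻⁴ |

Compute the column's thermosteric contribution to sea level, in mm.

Layer 1 at 25 °C → α = 2.3×10⁻⁴ K⁻¹
Layer 2 at 14 °C → α = 1.6×10⁻⁴ K⁻¹
Layer 3 at 2.1 °C → α = 0.86×10⁻⁴ K⁻¹
1.5 × 190 × 2.3×10⁻⁴ = 0.06555 m
190–650 m: 460 × 0.37 × 1.6×10⁻⁴ = 0.027232 m
650–1460 m: 810 × 0.86×10⁻⁴ × 0.58 = 0.0404028 m
Δh = 0.06555 + 0.027232 + 0.0404028 = 0.1331848 m ≈ 130 mm

Δh ≈ 130 mm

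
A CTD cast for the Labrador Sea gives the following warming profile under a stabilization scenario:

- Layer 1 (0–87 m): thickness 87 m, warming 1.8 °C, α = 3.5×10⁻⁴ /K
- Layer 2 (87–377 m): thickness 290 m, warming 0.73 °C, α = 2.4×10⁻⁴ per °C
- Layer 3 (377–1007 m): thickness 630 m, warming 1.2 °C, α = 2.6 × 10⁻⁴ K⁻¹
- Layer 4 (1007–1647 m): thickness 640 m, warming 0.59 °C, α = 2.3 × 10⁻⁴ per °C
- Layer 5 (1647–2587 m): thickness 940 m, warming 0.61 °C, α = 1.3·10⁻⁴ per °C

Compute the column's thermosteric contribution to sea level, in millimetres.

464 mm

3.5×10⁻⁴ × 87 × 1.8 = 0.05481 m
87–377 m: 2.4×10⁻⁴ × 290 × 0.73 = 0.050808 m
2.6×10⁻⁴ × 630 × 1.2 = 0.19656 m
Layer 4: 2.3×10⁻⁴ × 640 × 0.59 = 0.086848 m
1647–2587 m: 0.61 × 940 × 1.3×10⁻⁴ = 0.074542 m
Δh = 0.05481 + 0.050808 + 0.19656 + 0.086848 + 0.074542 = 0.463568 m ≈ 464 mm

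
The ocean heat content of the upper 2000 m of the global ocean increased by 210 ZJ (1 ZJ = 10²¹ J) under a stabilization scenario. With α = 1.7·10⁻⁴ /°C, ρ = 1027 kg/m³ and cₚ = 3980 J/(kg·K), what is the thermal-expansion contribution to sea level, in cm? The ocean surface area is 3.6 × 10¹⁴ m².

Per unit area: Q = 210×10²¹ / (3.6×10¹⁴) ≈ 5.833×10⁸ J/m²
Δh = αQ/(ρcₚ) = 1.7×10⁻⁴ × 5.833×10⁸ / (1027 × 3980) ≈ 0.02426 m

2.4 cm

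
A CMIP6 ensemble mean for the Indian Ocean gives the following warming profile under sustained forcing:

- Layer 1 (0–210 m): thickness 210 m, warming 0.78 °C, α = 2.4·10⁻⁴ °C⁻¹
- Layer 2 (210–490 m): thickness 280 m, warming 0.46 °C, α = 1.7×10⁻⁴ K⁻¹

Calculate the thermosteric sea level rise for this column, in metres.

0.0612 m of thermosteric rise

0–210 m: 210 × 2.4×10⁻⁴ × 0.78 = 0.039312 m
210–490 m: 0.46 × 1.7×10⁻⁴ × 280 = 0.021896 m
Δh = 0.039312 + 0.021896 = 0.061208 m ≈ 0.0612 m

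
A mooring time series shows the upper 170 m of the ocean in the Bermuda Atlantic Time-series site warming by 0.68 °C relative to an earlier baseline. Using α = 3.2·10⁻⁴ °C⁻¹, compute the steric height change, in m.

about 0.037 m

Δh = αΔT·H = 3.2×10⁻⁴ × 0.68 × 170 = 0.036992 m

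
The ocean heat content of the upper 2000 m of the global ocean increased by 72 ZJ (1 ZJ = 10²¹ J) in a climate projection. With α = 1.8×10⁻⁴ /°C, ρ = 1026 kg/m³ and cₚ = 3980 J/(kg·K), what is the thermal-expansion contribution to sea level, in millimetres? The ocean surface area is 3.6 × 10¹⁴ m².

Per unit area: Q = 72×10²¹ / (3.6×10¹⁴) = 2×10⁸ J/m²
Δh = αQ/(ρcₚ) = 1.8×10⁻⁴ × 2×10⁸ / (1026 × 3980) ≈ 0.008816 m

about 8.82 mm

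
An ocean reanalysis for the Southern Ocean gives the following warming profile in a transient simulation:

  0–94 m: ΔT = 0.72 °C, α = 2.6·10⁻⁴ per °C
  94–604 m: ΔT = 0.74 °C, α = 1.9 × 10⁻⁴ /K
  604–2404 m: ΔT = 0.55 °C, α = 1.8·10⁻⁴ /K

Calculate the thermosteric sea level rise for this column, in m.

94 × 0.72 × 2.6×10⁻⁴ = 0.0175968 m
510 × 1.9×10⁻⁴ × 0.74 = 0.071706 m
Layer 3: 1800 × 0.55 × 1.8×10⁻⁴ = 0.17820 m
Δh = 0.0175968 + 0.071706 + 0.17820 = 0.2675028 m ≈ 0.27 m

about 0.27 m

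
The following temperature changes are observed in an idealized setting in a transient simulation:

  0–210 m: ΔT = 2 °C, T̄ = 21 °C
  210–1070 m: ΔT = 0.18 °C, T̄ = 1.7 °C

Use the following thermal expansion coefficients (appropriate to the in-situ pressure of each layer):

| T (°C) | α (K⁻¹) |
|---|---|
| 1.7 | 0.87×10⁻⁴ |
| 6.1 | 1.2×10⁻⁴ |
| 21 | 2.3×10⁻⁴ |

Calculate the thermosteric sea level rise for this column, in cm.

11 cm of thermosteric rise

Layer 1 at 21 °C → α = 2.3×10⁻⁴ K⁻¹
Layer 2 at 1.7 °C → α = 0.87×10⁻⁴ K⁻¹
0–210 m: 210 × 2.3×10⁻⁴ × 2 = 0.09660 m
0.87×10⁻⁴ × 0.18 × 860 = 0.0134676 m
Δh = 0.09660 + 0.0134676 = 0.1100676 m ≈ 11 cm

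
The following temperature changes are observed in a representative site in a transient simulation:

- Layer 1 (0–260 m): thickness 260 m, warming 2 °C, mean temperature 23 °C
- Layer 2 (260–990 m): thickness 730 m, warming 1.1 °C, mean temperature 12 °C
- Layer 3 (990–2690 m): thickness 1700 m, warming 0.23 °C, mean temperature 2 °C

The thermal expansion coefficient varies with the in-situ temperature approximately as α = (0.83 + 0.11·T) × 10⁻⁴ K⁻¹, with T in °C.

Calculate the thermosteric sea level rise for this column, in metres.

about 0.39 m

Layer 1: α = (0.83 + 0.11×23)×10⁻⁴ = 3.36×10⁻⁴ K⁻¹
Layer 2: α = (0.83 + 0.11×12)×10⁻⁴ = 2.15×10⁻⁴ K⁻¹
Layer 3: α = (0.83 + 0.11×2)×10⁻⁴ = 1.05×10⁻⁴ K⁻¹
Layer 1: 3.36×10⁻⁴ × 260 × 2 = 0.17472 m
Layer 2: 730 × 2.15×10⁻⁴ × 1.1 = 0.172645 m
1.05×10⁻⁴ × 0.23 × 1700 = 0.041055 m
Δh = 0.17472 + 0.172645 + 0.041055 = 0.38842 m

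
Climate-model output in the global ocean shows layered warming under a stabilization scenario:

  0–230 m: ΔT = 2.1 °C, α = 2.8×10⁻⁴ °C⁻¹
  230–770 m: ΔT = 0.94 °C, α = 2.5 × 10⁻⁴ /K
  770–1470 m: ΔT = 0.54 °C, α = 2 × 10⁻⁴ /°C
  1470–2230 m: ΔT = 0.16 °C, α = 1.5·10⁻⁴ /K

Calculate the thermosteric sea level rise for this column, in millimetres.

Δh = 360 mm

0–230 m: 2.1 × 2.8×10⁻⁴ × 230 = 0.13524 m
230–770 m: 2.5×10⁻⁴ × 0.94 × 540 = 0.12690 m
770–1470 m: 700 × 2×10⁻⁴ × 0.54 = 0.07560 m
1470–2230 m: 760 × 0.16 × 1.5×10⁻⁴ = 0.01824 m
Δh = 0.13524 + 0.12690 + 0.07560 + 0.01824 = 0.35598 m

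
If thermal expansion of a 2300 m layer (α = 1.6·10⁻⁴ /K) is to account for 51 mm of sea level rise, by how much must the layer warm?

about 0.139 °C

ΔT = Δh/(αH) = 0.051 / (1.6×10⁻⁴ × 2300) ≈ 0.1386 °C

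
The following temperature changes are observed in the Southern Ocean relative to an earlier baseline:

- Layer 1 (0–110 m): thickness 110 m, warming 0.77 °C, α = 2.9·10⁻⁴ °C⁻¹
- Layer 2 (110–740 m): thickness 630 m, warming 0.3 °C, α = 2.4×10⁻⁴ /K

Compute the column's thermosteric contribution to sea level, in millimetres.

69.9 mm

110 × 2.9×10⁻⁴ × 0.77 = 0.024563 m
0.3 × 630 × 2.4×10⁻⁴ = 0.04536 m
Δh = 0.024563 + 0.04536 = 0.069923 m ≈ 69.9 mm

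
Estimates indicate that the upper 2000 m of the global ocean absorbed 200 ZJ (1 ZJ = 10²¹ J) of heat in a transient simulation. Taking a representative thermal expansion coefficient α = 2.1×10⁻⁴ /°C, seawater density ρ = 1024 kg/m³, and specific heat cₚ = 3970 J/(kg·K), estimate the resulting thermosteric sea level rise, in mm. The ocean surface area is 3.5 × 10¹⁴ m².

Per unit area: Q = 200×10²¹ / (3.5×10¹⁴) ≈ 5.714×10⁸ J/m²
Δh = αQ/(ρcₚ) = 2.1×10⁻⁴ × 5.714×10⁸ / (1024 × 3970) ≈ 0.029517 m

30 mm of thermosteric rise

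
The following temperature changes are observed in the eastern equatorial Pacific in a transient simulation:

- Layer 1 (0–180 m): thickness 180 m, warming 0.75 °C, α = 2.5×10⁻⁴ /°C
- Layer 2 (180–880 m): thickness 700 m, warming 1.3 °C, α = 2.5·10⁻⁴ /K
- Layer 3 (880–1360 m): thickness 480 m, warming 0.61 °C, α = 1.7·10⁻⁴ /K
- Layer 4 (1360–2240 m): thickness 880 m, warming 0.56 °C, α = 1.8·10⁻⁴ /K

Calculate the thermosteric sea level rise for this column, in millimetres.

about 400 mm

Layer 1: 0.75 × 180 × 2.5×10⁻⁴ = 0.03375 m
Layer 2: 700 × 2.5×10⁻⁴ × 1.3 = 0.22750 m
480 × 1.7×10⁻⁴ × 0.61 = 0.049776 m
1.8×10⁻⁴ × 880 × 0.56 = 0.088704 m
Δh = 0.03375 + 0.22750 + 0.049776 + 0.088704 = 0.39973 m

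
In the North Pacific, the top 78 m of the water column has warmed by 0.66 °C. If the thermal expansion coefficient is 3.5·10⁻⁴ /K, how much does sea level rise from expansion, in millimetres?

Δh = αΔT·H = 3.5×10⁻⁴ × 0.66 × 78 = 0.018018 m

Δh = 18 mm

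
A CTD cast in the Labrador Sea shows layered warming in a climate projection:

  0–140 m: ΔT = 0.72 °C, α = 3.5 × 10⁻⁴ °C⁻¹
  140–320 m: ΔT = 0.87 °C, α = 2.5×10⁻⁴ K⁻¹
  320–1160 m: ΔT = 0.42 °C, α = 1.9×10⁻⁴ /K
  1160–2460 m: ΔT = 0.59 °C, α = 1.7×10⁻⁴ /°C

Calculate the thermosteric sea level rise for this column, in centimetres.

Layer 1: 140 × 0.72 × 3.5×10⁻⁴ = 0.03528 m
0.87 × 2.5×10⁻⁴ × 180 = 0.03915 m
Layer 3: 840 × 1.9×10⁻⁴ × 0.42 = 0.067032 m
1300 × 1.7×10⁻⁴ × 0.59 = 0.13039 m
Δh = 0.03528 + 0.03915 + 0.067032 + 0.13039 = 0.271852 m ≈ 27.2 cm

27.2 cm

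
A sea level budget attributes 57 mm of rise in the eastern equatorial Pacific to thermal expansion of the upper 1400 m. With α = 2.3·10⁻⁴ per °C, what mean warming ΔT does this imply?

about 0.177 K

ΔT = Δh/(αH) = 0.057 / (2.3×10⁻⁴ × 1400) ≈ 0.1770 K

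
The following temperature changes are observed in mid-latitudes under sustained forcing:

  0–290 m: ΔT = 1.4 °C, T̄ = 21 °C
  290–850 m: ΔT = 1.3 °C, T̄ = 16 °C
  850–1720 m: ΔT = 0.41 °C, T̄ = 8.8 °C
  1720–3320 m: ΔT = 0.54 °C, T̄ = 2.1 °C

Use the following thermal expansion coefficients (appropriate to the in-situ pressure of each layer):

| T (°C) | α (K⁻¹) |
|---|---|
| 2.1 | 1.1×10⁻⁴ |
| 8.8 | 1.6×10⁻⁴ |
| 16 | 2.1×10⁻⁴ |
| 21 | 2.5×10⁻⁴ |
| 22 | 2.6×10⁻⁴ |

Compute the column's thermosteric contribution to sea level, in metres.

Δh = 0.406 m

Layer 1 at 21 °C → α = 2.5×10⁻⁴ K⁻¹
Layer 2 at 16 °C → α = 2.1×10⁻⁴ K⁻¹
Layer 3 at 8.8 °C → α = 1.6×10⁻⁴ K⁻¹
Layer 4 at 2.1 °C → α = 1.1×10⁻⁴ K⁻¹
0–290 m: 2.5×10⁻⁴ × 290 × 1.4 = 0.10150 m
Layer 2: 1.3 × 560 × 2.1×10⁻⁴ = 0.15288 m
850–1720 m: 870 × 1.6×10⁻⁴ × 0.41 = 0.057072 m
1720–3320 m: 1.1×10⁻⁴ × 0.54 × 1600 = 0.09504 m
Δh = 0.10150 + 0.15288 + 0.057072 + 0.09504 = 0.406492 m ≈ 0.406 m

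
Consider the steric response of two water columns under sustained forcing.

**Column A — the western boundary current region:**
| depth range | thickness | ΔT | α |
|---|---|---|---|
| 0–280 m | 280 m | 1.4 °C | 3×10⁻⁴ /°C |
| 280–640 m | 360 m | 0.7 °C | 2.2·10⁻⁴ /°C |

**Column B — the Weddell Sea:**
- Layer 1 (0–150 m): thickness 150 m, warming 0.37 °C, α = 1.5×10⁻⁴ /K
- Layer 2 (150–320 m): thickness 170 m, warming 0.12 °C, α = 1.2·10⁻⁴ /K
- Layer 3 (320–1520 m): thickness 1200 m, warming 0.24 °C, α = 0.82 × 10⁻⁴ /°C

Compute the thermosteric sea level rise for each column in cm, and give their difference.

A 3×10⁻⁴ × 280 × 1.4 = 0.11760 m
A 0.7 × 360 × 2.2×10⁻⁴ = 0.05544 m
A total: 0.17304 m
B 0–150 m: 150 × 1.5×10⁻⁴ × 0.37 = 0.008325 m
B 150–320 m: 0.12 × 170 × 1.2×10⁻⁴ = 0.002448 m
B Layer 3: 0.24 × 0.82×10⁻⁴ × 1200 = 0.023616 m
B total: 0.034389 m
Difference: 0.17304 − 0.034389 = 0.138651 m

A: 17 cm; B: 3.4 cm; difference 14 cm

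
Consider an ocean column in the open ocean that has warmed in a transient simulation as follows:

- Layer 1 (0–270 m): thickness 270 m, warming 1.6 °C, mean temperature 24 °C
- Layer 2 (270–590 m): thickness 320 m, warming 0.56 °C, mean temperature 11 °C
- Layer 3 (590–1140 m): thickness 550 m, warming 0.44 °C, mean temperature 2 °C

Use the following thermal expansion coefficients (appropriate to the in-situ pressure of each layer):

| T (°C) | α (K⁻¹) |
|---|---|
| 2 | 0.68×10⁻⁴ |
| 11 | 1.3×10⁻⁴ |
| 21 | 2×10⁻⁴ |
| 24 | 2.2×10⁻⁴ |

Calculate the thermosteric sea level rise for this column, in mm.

Layer 1 at 24 °C → α = 2.2×10⁻⁴ K⁻¹
Layer 2 at 11 °C → α = 1.3×10⁻⁴ K⁻¹
Layer 3 at 2 °C → α = 0.68×10⁻⁴ K⁻¹
270 × 1.6 × 2.2×10⁻⁴ = 0.09504 m
0.56 × 1.3×10⁻⁴ × 320 = 0.023296 m
590–1140 m: 0.44 × 0.68×10⁻⁴ × 550 = 0.016456 m
Δh = 0.09504 + 0.023296 + 0.016456 = 0.134792 m

135 mm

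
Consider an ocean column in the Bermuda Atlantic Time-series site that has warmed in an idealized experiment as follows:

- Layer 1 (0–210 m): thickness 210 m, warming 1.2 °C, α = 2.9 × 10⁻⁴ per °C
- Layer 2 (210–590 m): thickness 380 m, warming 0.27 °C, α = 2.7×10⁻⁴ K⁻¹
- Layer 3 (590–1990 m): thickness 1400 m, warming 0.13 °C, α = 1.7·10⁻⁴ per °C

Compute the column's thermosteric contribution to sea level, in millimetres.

Δh ≈ 132 mm

Layer 1: 210 × 2.9×10⁻⁴ × 1.2 = 0.07308 m
210–590 m: 2.7×10⁻⁴ × 380 × 0.27 = 0.027702 m
590–1990 m: 1.7×10⁻⁴ × 0.13 × 1400 = 0.03094 m
Δh = 0.07308 + 0.027702 + 0.03094 = 0.131722 m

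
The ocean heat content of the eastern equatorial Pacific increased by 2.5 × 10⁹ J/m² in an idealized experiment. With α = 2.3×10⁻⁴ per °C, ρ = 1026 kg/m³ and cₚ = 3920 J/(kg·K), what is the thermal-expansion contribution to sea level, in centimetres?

Δh = αQ/(ρcₚ) = 2.3×10⁻⁴ × 2.5×10⁹ / (1026 × 3920) ≈ 0.14297 m

Δh = 14.3 cm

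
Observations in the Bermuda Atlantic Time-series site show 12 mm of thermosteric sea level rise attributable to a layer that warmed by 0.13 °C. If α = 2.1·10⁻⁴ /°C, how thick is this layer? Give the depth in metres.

about 440 m

H = Δh/(αΔT) = 0.012 / (2.1×10⁻⁴ × 0.13) ≈ 439.6 m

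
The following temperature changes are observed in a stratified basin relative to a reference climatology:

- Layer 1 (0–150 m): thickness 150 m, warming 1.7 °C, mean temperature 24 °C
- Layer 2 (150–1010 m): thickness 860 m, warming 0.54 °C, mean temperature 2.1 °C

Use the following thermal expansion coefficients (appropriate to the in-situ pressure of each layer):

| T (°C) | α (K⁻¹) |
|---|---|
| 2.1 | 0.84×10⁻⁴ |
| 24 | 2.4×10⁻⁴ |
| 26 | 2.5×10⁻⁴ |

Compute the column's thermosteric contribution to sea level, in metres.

Δh ≈ 0.10 m

Layer 1 at 24 °C → α = 2.4×10⁻⁴ K⁻¹
Layer 2 at 2.1 °C → α = 0.84×10⁻⁴ K⁻¹
Layer 1: 2.4×10⁻⁴ × 150 × 1.7 = 0.06120 m
0.54 × 860 × 0.84×10⁻⁴ = 0.0390096 m
Δh = 0.06120 + 0.0390096 = 0.1002096 m ≈ 0.10 m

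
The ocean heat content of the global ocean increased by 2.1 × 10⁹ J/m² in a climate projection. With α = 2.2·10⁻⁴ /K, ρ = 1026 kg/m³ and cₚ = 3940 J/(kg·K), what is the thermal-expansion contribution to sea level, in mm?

Δh ≈ 114 mm

Δh = αQ/(ρcₚ) = 2.2×10⁻⁴ × 2.1×10⁹ / (1026 × 3940) ≈ 0.11429 m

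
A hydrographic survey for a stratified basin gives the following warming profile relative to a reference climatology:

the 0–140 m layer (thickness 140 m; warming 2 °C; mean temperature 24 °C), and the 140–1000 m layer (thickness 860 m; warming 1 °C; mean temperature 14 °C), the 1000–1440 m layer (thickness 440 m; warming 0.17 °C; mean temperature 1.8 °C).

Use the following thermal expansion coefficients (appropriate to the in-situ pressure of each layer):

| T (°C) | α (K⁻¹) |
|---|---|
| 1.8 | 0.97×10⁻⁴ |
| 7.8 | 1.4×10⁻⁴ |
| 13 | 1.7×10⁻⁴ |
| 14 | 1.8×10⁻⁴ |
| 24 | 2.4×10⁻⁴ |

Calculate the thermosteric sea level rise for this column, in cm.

Layer 1 at 24 °C → α = 2.4×10⁻⁴ K⁻¹
Layer 2 at 14 °C → α = 1.8×10⁻⁴ K⁻¹
Layer 3 at 1.8 °C → α = 0.97×10⁻⁴ K⁻¹
0–140 m: 2.4×10⁻⁴ × 2 × 140 = 0.06720 m
140–1000 m: 1 × 860 × 1.8×10⁻⁴ = 0.15480 m
1000–1440 m: 0.17 × 440 × 0.97×10⁻⁴ = 0.0072556 m
Δh = 0.06720 + 0.15480 + 0.0072556 = 0.2292556 m ≈ 22.9 cm

22.9 cm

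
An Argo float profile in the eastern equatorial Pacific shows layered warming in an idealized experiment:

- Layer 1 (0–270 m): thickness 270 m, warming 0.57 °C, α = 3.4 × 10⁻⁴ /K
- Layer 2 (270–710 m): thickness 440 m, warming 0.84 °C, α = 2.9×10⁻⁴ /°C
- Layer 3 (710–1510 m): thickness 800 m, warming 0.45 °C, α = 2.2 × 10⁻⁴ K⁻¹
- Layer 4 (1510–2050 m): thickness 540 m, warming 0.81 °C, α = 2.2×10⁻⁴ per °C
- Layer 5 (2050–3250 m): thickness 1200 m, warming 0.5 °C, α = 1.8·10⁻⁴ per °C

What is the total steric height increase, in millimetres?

440 mm of thermosteric rise

Layer 1: 0.57 × 3.4×10⁻⁴ × 270 = 0.052326 m
440 × 0.84 × 2.9×10⁻⁴ = 0.107184 m
800 × 0.45 × 2.2×10⁻⁴ = 0.07920 m
1510–2050 m: 540 × 2.2×10⁻⁴ × 0.81 = 0.096228 m
2050–3250 m: 1200 × 1.8×10⁻⁴ × 0.5 = 0.10800 m
Δh = 0.052326 + 0.107184 + 0.07920 + 0.096228 + 0.10800 = 0.442938 m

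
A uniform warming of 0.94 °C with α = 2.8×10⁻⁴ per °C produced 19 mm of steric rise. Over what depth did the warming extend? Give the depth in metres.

H = Δh/(αΔT) = 0.019 / (2.8×10⁻⁴ × 0.94) ≈ 72.19 m

about 72.2 m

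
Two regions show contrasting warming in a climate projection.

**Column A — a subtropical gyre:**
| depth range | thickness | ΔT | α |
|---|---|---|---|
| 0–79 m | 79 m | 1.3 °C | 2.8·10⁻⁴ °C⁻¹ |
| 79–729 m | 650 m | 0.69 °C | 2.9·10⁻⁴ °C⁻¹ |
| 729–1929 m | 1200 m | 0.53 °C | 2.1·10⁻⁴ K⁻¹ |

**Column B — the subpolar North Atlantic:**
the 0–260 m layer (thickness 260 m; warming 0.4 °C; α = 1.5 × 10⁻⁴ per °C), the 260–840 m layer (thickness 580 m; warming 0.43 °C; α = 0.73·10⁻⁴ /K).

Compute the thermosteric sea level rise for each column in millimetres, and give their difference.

A: 290 mm; B: 34 mm; difference 260 mm

A 0–79 m: 1.3 × 79 × 2.8×10⁻⁴ = 0.028756 m
A Layer 2: 0.69 × 2.9×10⁻⁴ × 650 = 0.130065 m
A 0.53 × 1200 × 2.1×10⁻⁴ = 0.13356 m
A total: 0.292381 m
B 260 × 0.4 × 1.5×10⁻⁴ = 0.01560 m
B 260–840 m: 0.43 × 0.73×10⁻⁴ × 580 = 0.0182062 m
B total: 0.0338062 m
Difference: 0.292381 − 0.0338062 = 0.2585748 m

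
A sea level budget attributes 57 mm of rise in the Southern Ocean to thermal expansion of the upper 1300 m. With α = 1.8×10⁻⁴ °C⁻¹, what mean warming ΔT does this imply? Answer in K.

ΔT ≈ 0.244 K

ΔT = Δh/(αH) = 0.057 / (1.8×10⁻⁴ × 1300) ≈ 0.2436 K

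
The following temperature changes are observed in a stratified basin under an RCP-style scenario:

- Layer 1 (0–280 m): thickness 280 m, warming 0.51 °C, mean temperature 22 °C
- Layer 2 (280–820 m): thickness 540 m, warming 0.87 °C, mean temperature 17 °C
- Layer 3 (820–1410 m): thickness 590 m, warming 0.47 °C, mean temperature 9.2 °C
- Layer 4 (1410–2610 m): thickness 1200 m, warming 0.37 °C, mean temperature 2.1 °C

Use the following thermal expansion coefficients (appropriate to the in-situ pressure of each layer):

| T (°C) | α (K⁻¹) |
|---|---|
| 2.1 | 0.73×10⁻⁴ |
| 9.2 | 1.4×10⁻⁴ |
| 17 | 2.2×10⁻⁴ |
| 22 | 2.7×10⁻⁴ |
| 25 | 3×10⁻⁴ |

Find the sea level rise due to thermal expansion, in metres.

Layer 1 at 22 °C → α = 2.7×10⁻⁴ K⁻¹
Layer 2 at 17 °C → α = 2.2×10⁻⁴ K⁻¹
Layer 3 at 9.2 °C → α = 1.4×10⁻⁴ K⁻¹
Layer 4 at 2.1 °C → α = 0.73×10⁻⁴ K⁻¹
0.51 × 2.7×10⁻⁴ × 280 = 0.038556 m
2.2×10⁻⁴ × 540 × 0.87 = 0.103356 m
1.4×10⁻⁴ × 590 × 0.47 = 0.038822 m
0.37 × 1200 × 0.73×10⁻⁴ = 0.032412 m
Δh = 0.038556 + 0.103356 + 0.038822 + 0.032412 = 0.213146 m

0.21 m of thermosteric rise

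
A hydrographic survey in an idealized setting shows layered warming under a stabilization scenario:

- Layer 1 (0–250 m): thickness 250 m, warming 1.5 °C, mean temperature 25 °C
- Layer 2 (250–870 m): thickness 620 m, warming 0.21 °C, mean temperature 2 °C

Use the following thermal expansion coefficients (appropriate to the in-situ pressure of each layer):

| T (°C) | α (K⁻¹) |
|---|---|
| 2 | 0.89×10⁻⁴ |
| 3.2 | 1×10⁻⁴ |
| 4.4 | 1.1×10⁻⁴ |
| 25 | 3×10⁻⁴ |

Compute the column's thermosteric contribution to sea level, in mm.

Layer 1 at 25 °C → α = 3×10⁻⁴ K⁻¹
Layer 2 at 2 °C → α = 0.89×10⁻⁴ K⁻¹
250 × 3×10⁻⁴ × 1.5 = 0.11250 m
0.21 × 620 × 0.89×10⁻⁴ = 0.0115878 m
Δh = 0.11250 + 0.0115878 = 0.1240878 m ≈ 120 mm

Δh ≈ 120 mm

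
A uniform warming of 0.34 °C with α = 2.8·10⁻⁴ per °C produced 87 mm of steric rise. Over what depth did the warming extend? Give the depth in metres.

H = Δh/(αΔT) = 0.087 / (2.8×10⁻⁴ × 0.34) ≈ 913.9 m

about 910 m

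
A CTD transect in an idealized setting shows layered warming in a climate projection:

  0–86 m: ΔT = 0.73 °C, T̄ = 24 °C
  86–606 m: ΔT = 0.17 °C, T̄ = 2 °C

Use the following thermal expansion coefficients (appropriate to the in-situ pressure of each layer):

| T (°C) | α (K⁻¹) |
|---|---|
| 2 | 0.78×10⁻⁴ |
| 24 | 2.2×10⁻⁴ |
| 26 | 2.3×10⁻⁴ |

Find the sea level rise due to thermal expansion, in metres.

Layer 1 at 24 °C → α = 2.2×10⁻⁴ K⁻¹
Layer 2 at 2 °C → α = 0.78×10⁻⁴ K⁻¹
0–86 m: 0.73 × 86 × 2.2×10⁻⁴ = 0.0138116 m
Layer 2: 0.78×10⁻⁴ × 520 × 0.17 = 0.0068952 m
Δh = 0.0138116 + 0.0068952 = 0.0207068 m

0.0207 m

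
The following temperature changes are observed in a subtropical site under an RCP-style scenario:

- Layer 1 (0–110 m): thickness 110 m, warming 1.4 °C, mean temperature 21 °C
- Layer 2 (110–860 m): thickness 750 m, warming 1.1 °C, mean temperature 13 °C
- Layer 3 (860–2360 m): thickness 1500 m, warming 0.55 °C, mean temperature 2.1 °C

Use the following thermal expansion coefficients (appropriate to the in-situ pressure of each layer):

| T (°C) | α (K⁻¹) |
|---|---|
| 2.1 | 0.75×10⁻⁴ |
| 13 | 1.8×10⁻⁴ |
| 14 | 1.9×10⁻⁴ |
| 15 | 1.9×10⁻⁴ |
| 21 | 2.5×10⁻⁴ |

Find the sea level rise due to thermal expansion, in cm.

24.9 cm of thermosteric rise

Layer 1 at 21 °C → α = 2.5×10⁻⁴ K⁻¹
Layer 2 at 13 °C → α = 1.8×10⁻⁴ K⁻¹
Layer 3 at 2.1 °C → α = 0.75×10⁻⁴ K⁻¹
Layer 1: 110 × 2.5×10⁻⁴ × 1.4 = 0.03850 m
Layer 2: 1.8×10⁻⁴ × 750 × 1.1 = 0.14850 m
860–2360 m: 0.55 × 1500 × 0.75×10⁻⁴ = 0.061875 m
Δh = 0.03850 + 0.14850 + 0.061875 = 0.248875 m ≈ 24.9 cm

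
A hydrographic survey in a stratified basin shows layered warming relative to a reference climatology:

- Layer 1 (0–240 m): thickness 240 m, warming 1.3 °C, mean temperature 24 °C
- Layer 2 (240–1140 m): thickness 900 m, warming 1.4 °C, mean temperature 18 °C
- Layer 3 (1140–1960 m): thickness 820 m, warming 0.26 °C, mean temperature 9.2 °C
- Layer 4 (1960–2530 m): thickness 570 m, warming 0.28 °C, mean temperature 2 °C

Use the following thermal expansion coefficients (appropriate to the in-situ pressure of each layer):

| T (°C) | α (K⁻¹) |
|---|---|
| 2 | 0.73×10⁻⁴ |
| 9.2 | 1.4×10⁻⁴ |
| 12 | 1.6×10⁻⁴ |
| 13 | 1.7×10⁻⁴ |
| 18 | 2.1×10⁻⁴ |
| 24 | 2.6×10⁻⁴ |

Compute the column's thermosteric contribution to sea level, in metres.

Layer 1 at 24 °C → α = 2.6×10⁻⁴ K⁻¹
Layer 2 at 18 °C → α = 2.1×10⁻⁴ K⁻¹
Layer 3 at 9.2 °C → α = 1.4×10⁻⁴ K⁻¹
Layer 4 at 2 °C → α = 0.73×10⁻⁴ K⁻¹
Layer 1: 240 × 2.6×10⁻⁴ × 1.3 = 0.08112 m
Layer 2: 900 × 1.4 × 2.1×10⁻⁴ = 0.26460 m
Layer 3: 1.4×10⁻⁴ × 820 × 0.26 = 0.029848 m
Layer 4: 0.28 × 570 × 0.73×10⁻⁴ = 0.0116508 m
Δh = 0.08112 + 0.26460 + 0.029848 + 0.0116508 = 0.3872188 m ≈ 0.39 m

about 0.39 m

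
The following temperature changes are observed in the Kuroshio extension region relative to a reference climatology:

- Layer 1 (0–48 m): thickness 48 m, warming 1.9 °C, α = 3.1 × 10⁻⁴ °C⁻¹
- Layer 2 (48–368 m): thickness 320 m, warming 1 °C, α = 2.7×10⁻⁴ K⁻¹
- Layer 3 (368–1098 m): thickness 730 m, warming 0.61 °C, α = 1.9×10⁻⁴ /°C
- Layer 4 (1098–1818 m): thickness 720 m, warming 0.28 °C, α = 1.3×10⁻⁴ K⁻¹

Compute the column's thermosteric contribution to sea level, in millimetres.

about 225 mm

3.1×10⁻⁴ × 48 × 1.9 = 0.028272 m
1 × 2.7×10⁻⁴ × 320 = 0.08640 m
368–1098 m: 0.61 × 730 × 1.9×10⁻⁴ = 0.084607 m
1098–1818 m: 1.3×10⁻⁴ × 0.28 × 720 = 0.026208 m
Δh = 0.028272 + 0.08640 + 0.084607 + 0.026208 = 0.225487 m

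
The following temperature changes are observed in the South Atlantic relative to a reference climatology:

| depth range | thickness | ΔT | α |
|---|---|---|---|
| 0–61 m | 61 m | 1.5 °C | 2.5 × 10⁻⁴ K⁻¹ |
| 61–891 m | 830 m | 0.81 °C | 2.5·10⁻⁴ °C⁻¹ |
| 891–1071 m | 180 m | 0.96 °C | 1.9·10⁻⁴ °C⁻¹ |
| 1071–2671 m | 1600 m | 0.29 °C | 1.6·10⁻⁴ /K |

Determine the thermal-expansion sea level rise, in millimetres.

61 × 2.5×10⁻⁴ × 1.5 = 0.022875 m
61–891 m: 2.5×10⁻⁴ × 0.81 × 830 = 0.168075 m
891–1071 m: 1.9×10⁻⁴ × 180 × 0.96 = 0.032832 m
0.29 × 1.6×10⁻⁴ × 1600 = 0.07424 m
Δh = 0.022875 + 0.168075 + 0.032832 + 0.07424 = 0.298022 m ≈ 298 mm

298 mm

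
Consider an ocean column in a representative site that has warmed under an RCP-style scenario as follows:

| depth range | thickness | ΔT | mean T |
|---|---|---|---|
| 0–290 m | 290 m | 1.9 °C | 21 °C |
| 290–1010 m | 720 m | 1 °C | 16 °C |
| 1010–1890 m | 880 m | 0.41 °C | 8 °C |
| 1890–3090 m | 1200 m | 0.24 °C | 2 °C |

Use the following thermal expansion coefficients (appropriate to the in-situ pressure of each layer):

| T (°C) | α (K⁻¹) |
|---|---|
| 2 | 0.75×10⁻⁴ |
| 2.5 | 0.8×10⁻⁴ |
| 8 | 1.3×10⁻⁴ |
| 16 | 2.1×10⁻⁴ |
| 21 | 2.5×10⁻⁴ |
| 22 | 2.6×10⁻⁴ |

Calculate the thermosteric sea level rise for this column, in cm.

Δh = 35.7 cm

Layer 1 at 21 °C → α = 2.5×10⁻⁴ K⁻¹
Layer 2 at 16 °C → α = 2.1×10⁻⁴ K⁻¹
Layer 3 at 8 °C → α = 1.3×10⁻⁴ K⁻¹
Layer 4 at 2 °C → α = 0.75×10⁻⁴ K⁻¹
Layer 1: 1.9 × 290 × 2.5×10⁻⁴ = 0.13775 m
720 × 1 × 2.1×10⁻⁴ = 0.15120 m
Layer 3: 0.41 × 1.3×10⁻⁴ × 880 = 0.046904 m
1200 × 0.75×10⁻⁴ × 0.24 = 0.02160 m
Δh = 0.13775 + 0.15120 + 0.046904 + 0.02160 = 0.357454 m ≈ 35.7 cm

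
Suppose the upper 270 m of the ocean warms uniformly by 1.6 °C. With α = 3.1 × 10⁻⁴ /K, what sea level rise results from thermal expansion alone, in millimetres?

Δh = αΔT·H = 3.1×10⁻⁴ × 1.6 × 270 = 0.13392 m

Δh ≈ 130 mm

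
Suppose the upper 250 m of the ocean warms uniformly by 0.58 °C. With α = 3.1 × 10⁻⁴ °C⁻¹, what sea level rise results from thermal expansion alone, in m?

about 0.045 m

Δh = αΔT·H = 3.1×10⁻⁴ × 0.58 × 250 = 0.04495 m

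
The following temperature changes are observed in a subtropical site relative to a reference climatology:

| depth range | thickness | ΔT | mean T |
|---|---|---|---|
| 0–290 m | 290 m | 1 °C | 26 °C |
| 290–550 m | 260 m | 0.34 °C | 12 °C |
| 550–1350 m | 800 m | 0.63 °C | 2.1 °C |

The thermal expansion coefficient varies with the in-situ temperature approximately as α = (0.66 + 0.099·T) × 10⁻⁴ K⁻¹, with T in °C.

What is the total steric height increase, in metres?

Layer 1: α = (0.66 + 0.099×26)×10⁻⁴ = 3.234×10⁻⁴ K⁻¹
Layer 2: α = (0.66 + 0.099×12)×10⁻⁴ = 1.848×10⁻⁴ K⁻¹
Layer 3: α = (0.66 + 0.099×2.1)×10⁻⁴ = 0.8679×10⁻⁴ K⁻¹
0–290 m: 3.234×10⁻⁴ × 290 × 1 = 0.093786 m
1.848×10⁻⁴ × 260 × 0.34 = 0.01633632 m
550–1350 m: 0.63 × 0.8679×10⁻⁴ × 800 = 0.04374216 m
Δh = 0.093786 + 0.01633632 + 0.04374216 = 0.15386448 m

about 0.15 m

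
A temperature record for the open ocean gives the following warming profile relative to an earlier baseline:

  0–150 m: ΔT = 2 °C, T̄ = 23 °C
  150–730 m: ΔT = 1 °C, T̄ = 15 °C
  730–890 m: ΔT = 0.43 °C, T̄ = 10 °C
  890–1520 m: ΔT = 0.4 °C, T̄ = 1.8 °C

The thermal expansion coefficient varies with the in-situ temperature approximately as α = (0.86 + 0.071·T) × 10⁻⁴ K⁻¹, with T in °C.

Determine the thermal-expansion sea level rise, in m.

about 0.22 m

Layer 1: α = (0.86 + 0.071×23)×10⁻⁴ = 2.493×10⁻⁴ K⁻¹
Layer 2: α = (0.86 + 0.071×15)×10⁻⁴ = 1.925×10⁻⁴ K⁻¹
Layer 3: α = (0.86 + 0.071×10)×10⁻⁴ = 1.57×10⁻⁴ K⁻¹
Layer 4: α = (0.86 + 0.071×1.8)×10⁻⁴ = 0.9878×10⁻⁴ K⁻¹
2.493×10⁻⁴ × 150 × 2 = 0.07479 m
150–730 m: 1.925×10⁻⁴ × 580 × 1 = 0.11165 m
Layer 3: 0.43 × 160 × 1.57×10⁻⁴ = 0.0108016 m
890–1520 m: 630 × 0.9878×10⁻⁴ × 0.4 = 0.02489256 m
Δh = 0.07479 + 0.11165 + 0.0108016 + 0.02489256 = 0.22213416 m ≈ 0.22 m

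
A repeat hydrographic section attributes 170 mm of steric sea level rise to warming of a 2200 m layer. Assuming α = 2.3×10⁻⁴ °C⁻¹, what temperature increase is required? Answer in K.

ΔT ≈ 0.336 K

ΔT = Δh/(αH) = 0.17 / (2.3×10⁻⁴ × 2200) ≈ 0.3360 K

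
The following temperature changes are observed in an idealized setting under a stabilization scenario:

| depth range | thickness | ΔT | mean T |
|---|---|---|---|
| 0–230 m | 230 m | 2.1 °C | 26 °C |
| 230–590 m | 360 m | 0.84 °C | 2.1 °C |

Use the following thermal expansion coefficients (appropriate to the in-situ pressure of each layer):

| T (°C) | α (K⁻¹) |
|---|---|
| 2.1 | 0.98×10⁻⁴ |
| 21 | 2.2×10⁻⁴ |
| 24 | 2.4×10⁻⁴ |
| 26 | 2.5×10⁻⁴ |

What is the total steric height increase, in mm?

Layer 1 at 26 °C → α = 2.5×10⁻⁴ K⁻¹
Layer 2 at 2.1 °C → α = 0.98×10⁻⁴ K⁻¹
Layer 1: 230 × 2.1 × 2.5×10⁻⁴ = 0.12075 m
230–590 m: 360 × 0.98×10⁻⁴ × 0.84 = 0.0296352 m
Δh = 0.12075 + 0.0296352 = 0.1503852 m ≈ 150 mm

about 150 mm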